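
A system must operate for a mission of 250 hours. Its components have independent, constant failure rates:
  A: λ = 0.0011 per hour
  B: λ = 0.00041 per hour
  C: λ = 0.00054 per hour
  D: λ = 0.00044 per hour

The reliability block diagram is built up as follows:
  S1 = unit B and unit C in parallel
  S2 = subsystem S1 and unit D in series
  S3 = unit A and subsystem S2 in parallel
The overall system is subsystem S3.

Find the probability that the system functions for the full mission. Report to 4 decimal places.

0.9723

R(A) = exp(−0.0011 × 250) = 0.759572
R(B) = exp(−0.00041 × 250) = 0.902578
R(C) = exp(−0.00054 × 250) = 0.873716
R(D) = exp(−0.00044 × 250) = 0.895834
Parallel (B and C): 1 − (1 − 0.902578)(1 − 0.873716) = 0.987697
Series ([0.987697] and D): 0.987697 × 0.895834 = 0.884813
Parallel (A and [0.884813]): 1 − (1 − 0.759572)(1 − 0.884813) = 0.9723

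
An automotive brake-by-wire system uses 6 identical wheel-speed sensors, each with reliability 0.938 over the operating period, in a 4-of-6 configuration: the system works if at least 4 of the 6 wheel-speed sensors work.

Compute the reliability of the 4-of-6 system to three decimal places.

0.996

R = Σ_{i=4}^{6} C(6,i) p^i (1−p)^{6−i} with p = 0.938
C(6,4)·0.938^4·0.062^2 = 0.04464
C(6,5)·0.938^5·0.062^1 = 0.27012
C(6,6)·0.938^6·0.062^0 = 0.68111
Sum = 0.996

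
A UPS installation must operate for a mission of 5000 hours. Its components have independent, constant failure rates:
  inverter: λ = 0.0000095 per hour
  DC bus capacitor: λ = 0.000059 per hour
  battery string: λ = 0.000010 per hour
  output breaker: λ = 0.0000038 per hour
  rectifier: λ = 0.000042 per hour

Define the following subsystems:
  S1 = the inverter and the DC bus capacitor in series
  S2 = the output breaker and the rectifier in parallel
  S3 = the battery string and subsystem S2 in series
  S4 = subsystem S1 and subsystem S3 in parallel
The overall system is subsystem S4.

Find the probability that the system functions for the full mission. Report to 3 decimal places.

R(inverter) = exp(−0.0000095 × 5000) = 0.95361
R(DC bus capacitor) = exp(−0.000059 × 5000) = 0.74453
R(battery string) = exp(−0.000010 × 5000) = 0.95123
R(output breaker) = exp(−0.0000038 × 5000) = 0.98118
R(rectifier) = exp(−0.000042 × 5000) = 0.81058
Series (inverter and DC bus capacitor): 0.95361 × 0.74453 = 0.70999
Parallel (output breaker and rectifier): 1 − (1 − 0.98118)(1 − 0.81058) = 0.99644
Series (battery string and [0.99644]): 0.95123 × 0.99644 = 0.94784
Parallel ([0.70999] and [0.94784]): 1 − (1 − 0.70999)(1 − 0.94784) = 0.985

0.985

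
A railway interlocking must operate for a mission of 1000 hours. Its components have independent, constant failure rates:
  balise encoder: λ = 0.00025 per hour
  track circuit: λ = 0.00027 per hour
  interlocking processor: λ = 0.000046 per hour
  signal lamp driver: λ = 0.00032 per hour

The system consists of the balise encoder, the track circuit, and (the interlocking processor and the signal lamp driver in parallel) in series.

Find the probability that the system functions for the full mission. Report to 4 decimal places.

0.5872

R(balise encoder) = exp(−0.00025 × 1000) = 0.778801
R(track circuit) = exp(−0.00027 × 1000) = 0.763379
R(interlocking processor) = exp(−0.000046 × 1000) = 0.955042
R(signal lamp driver) = exp(−0.00032 × 1000) = 0.726149
Parallel (interlocking processor and signal lamp driver): 1 − (1 − 0.955042)(1 − 0.726149) = 0.987688
Series (balise encoder, track circuit, and [0.987688]): 0.778801 × 0.763379 × 0.987688 = 0.5872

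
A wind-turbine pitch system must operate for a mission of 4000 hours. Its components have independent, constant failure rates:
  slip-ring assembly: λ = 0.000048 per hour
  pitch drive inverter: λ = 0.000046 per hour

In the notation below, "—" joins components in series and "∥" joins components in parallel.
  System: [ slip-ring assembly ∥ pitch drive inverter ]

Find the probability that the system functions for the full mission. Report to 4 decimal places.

0.9706

R(slip-ring assembly) = exp(−0.000048 × 4000) = 0.825307
R(pitch drive inverter) = exp(−0.000046 × 4000) = 0.831936
Parallel (slip-ring assembly and pitch drive inverter): 1 − (1 − 0.825307)(1 − 0.831936) = 0.9706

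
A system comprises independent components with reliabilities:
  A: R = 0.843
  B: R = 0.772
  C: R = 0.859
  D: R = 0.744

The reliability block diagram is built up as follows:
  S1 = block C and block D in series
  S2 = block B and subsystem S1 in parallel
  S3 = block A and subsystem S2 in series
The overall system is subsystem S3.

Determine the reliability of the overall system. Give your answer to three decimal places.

Series (C and D): 0.85900 × 0.74400 = 0.63910
Parallel (B and [0.63910]): 1 − (1 − 0.77200)(1 − 0.63910) = 0.91771
Series (A and [0.91771]): 0.84300 × 0.91771 = 0.774

0.774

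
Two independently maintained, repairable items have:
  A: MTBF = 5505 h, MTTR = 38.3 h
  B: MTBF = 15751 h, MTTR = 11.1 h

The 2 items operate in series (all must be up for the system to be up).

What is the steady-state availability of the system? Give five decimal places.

0.99239

A(A) = MTBF/(MTBF+MTTR) = 5505/(5505+38.3) = 0.993091
A(B) = MTBF/(MTBF+MTTR) = 15751/(15751+11.1) = 0.999296
Series availability: 0.993091 × 0.999296 = 0.99239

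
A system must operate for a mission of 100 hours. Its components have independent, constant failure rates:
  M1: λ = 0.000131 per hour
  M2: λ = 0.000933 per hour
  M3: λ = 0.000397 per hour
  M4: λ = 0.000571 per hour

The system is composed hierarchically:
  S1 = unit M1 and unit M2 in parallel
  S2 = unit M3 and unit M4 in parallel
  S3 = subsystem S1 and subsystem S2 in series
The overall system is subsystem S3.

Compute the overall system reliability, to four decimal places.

0.9967

R(M1) = exp(−0.000131 × 100) = 0.986985
R(M2) = exp(−0.000933 × 100) = 0.910920
R(M3) = exp(−0.000397 × 100) = 0.961078
R(M4) = exp(−0.000571 × 100) = 0.944500
Parallel (M1 and M2): 1 − (1 − 0.986985)(1 − 0.910920) = 0.998841
Parallel (M3 and M4): 1 − (1 − 0.961078)(1 − 0.944500) = 0.997840
Series ([0.998841] and [0.997840]): 0.998841 × 0.997840 = 0.9967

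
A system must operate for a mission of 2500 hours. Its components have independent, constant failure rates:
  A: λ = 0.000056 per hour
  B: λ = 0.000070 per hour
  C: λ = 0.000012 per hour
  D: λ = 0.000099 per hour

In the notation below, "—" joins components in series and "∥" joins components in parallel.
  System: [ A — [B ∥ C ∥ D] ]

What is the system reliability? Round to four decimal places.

0.8685

R(A) = exp(−0.000056 × 2500) = 0.869358
R(B) = exp(−0.000070 × 2500) = 0.839457
R(C) = exp(−0.000012 × 2500) = 0.970446
R(D) = exp(−0.000099 × 2500) = 0.780750
Parallel (B, C, and D): 1 − (1 − 0.839457)(1 − 0.970446)(1 − 0.780750) = 0.998960
Series (A and [0.998960]): 0.869358 × 0.998960 = 0.8685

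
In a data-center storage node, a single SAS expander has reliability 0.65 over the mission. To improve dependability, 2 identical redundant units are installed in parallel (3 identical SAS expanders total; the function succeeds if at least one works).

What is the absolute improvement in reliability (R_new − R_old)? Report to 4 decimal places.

R_before = 0.65
R_after = 1 − (1 − 0.65)^3 = 0.9571
ΔR = 0.9571 − 0.65 = 0.3071

0.3071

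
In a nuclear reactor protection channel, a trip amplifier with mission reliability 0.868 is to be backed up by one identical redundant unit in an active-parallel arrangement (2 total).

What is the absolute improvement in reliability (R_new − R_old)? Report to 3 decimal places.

0.115

R_before = 0.868
R_after = 1 − (1 − 0.868)^2 = 0.983
ΔR = 0.983 − 0.868 = 0.115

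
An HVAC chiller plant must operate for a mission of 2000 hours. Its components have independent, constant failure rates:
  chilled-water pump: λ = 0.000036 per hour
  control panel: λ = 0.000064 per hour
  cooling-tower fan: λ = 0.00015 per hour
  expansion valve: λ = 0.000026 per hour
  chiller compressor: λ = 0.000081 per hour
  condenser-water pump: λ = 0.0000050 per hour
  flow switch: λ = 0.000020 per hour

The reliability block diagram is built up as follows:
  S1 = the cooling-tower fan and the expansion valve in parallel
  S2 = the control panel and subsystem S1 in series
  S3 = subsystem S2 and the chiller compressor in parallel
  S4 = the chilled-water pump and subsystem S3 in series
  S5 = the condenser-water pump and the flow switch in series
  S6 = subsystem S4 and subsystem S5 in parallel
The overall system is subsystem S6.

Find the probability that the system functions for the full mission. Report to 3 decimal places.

R(chilled-water pump) = exp(−0.000036 × 2000) = 0.93053
R(control panel) = exp(−0.000064 × 2000) = 0.87985
R(cooling-tower fan) = exp(−0.00015 × 2000) = 0.74082
R(expansion valve) = exp(−0.000026 × 2000) = 0.94933
R(chiller compressor) = exp(−0.000081 × 2000) = 0.85044
R(condenser-water pump) = exp(−0.0000050 × 2000) = 0.99005
R(flow switch) = exp(−0.000020 × 2000) = 0.96079
Parallel (cooling-tower fan and expansion valve): 1 − (1 − 0.74082)(1 − 0.94933) = 0.98687
Series (control panel and [0.98687]): 0.87985 × 0.98687 = 0.86830
Parallel ([0.86830] and chiller compressor): 1 − (1 − 0.86830)(1 − 0.85044) = 0.98030
Series (chilled-water pump and [0.98030]): 0.93053 × 0.98030 = 0.91220
Series (condenser-water pump and flow switch): 0.99005 × 0.96079 = 0.95123
Parallel ([0.91220] and [0.95123]): 1 − (1 − 0.91220)(1 − 0.95123) = 0.996

0.996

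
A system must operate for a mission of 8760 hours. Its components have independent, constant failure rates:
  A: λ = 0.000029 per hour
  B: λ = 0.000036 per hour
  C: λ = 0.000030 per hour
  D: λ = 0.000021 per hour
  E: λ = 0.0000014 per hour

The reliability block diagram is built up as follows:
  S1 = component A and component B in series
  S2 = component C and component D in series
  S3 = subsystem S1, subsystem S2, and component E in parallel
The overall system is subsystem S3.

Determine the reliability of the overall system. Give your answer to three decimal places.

0.998

R(A) = exp(−0.000029 × 8760) = 0.77566
R(B) = exp(−0.000036 × 8760) = 0.72953
R(C) = exp(−0.000030 × 8760) = 0.76890
R(D) = exp(−0.000021 × 8760) = 0.83197
R(E) = exp(−0.0000014 × 8760) = 0.98781
Series (A and B): 0.77566 × 0.72953 = 0.56587
Series (C and D): 0.76890 × 0.83197 = 0.63970
Parallel ([0.56587], [0.63970], and E): 1 − (1 − 0.56587)(1 − 0.63970)(1 − 0.98781) = 0.998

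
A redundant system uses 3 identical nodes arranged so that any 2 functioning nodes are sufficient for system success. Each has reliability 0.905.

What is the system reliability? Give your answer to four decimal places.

R = Σ_{i=2}^{3} C(3,i) p^i (1−p)^{3−i} with p = 0.905
C(3,2)·0.905^2·0.095^1 = 0.233422
C(3,3)·0.905^3·0.095^0 = 0.741218
Sum = 0.9746

0.9746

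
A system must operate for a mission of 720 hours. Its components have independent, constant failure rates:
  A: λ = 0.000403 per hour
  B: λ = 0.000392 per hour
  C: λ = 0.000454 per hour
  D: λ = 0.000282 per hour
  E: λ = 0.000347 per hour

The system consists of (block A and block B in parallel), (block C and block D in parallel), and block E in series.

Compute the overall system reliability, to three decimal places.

0.693

R(A) = exp(−0.000403 × 720) = 0.74814
R(B) = exp(−0.000392 × 720) = 0.75409
R(C) = exp(−0.000454 × 720) = 0.72117
R(D) = exp(−0.000282 × 720) = 0.81625
R(E) = exp(−0.000347 × 720) = 0.77893
Parallel (A and B): 1 − (1 − 0.74814)(1 − 0.75409) = 0.93807
Parallel (C and D): 1 − (1 − 0.72117)(1 − 0.81625) = 0.94876
Series ([0.93807], [0.94876], and E): 0.93807 × 0.94876 × 0.77893 = 0.693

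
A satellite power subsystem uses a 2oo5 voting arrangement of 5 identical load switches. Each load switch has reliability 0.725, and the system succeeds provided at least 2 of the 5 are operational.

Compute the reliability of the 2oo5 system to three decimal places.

0.978

R = Σ_{i=2}^{5} C(5,i) p^i (1−p)^{5−i} with p = 0.725
C(5,2)·0.725^2·0.275^3 = 0.10931
C(5,3)·0.725^3·0.275^2 = 0.28819
C(5,4)·0.725^4·0.275^1 = 0.37989
C(5,5)·0.725^5·0.275^0 = 0.20030
Sum = 0.978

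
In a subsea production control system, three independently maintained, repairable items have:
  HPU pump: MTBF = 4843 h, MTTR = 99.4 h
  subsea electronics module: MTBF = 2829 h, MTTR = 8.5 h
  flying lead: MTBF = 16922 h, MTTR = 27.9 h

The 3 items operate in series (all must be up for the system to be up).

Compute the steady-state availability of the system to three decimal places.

0.975

A(HPU pump) = MTBF/(MTBF+MTTR) = 4843/(4843+99.4) = 0.979888
A(subsea electronics module) = MTBF/(MTBF+MTTR) = 2829/(2829+8.5) = 0.997004
A(flying lead) = MTBF/(MTBF+MTTR) = 16922/(16922+27.9) = 0.998354
Series availability: 0.979888 × 0.997004 × 0.998354 = 0.975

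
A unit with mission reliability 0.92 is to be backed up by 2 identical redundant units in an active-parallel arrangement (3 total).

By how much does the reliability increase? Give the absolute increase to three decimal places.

R_before = 0.92
R_after = 1 − (1 − 0.92)^3 = 0.999
ΔR = 0.999 − 0.92 = 0.079

0.079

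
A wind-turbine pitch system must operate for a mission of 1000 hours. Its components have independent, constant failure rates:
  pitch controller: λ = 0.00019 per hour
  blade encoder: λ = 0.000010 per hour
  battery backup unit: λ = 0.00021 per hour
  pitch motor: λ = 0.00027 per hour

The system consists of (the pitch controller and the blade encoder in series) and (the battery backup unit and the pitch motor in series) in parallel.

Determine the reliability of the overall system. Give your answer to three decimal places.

0.931

R(pitch controller) = exp(−0.00019 × 1000) = 0.82696
R(blade encoder) = exp(−0.000010 × 1000) = 0.99005
R(battery backup unit) = exp(−0.00021 × 1000) = 0.81058
R(pitch motor) = exp(−0.00027 × 1000) = 0.76338
Series (pitch controller and blade encoder): 0.82696 × 0.99005 = 0.81873
Series (battery backup unit and pitch motor): 0.81058 × 0.76338 = 0.61878
Parallel ([0.81873] and [0.61878]): 1 − (1 − 0.81873)(1 − 0.61878) = 0.931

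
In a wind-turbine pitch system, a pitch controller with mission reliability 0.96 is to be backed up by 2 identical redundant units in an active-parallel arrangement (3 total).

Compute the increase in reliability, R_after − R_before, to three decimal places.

0.040

R_before = 0.96
R_after = 1 − (1 − 0.96)^3 = 1.000
ΔR = 1.000 − 0.96 = 0.040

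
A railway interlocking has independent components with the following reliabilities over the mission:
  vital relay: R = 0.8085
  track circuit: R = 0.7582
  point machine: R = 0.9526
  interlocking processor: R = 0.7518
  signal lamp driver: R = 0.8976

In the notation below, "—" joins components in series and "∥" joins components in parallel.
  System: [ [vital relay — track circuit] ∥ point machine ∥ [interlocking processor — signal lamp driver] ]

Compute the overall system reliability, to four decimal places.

Series (vital relay and track circuit): 0.808500 × 0.758200 = 0.613005
Series (interlocking processor and signal lamp driver): 0.751800 × 0.897600 = 0.674816
Parallel ([0.613005], point machine, and [0.674816]): 1 − (1 − 0.613005)(1 − 0.952600)(1 − 0.674816) = 0.9940

0.9940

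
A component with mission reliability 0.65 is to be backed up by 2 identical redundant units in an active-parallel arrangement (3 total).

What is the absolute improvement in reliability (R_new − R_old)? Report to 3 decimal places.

0.307

R_before = 0.65
R_after = 1 − (1 − 0.65)^3 = 0.957
ΔR = 0.957 − 0.65 = 0.307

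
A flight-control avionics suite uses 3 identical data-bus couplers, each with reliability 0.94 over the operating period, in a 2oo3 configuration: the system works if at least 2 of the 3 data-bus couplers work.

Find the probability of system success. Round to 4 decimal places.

R = Σ_{i=2}^{3} C(3,i) p^i (1−p)^{3−i} with p = 0.94
C(3,2)·0.94^2·0.06^1 = 0.159048
C(3,3)·0.94^3·0.06^0 = 0.830584
Sum = 0.9896

0.9896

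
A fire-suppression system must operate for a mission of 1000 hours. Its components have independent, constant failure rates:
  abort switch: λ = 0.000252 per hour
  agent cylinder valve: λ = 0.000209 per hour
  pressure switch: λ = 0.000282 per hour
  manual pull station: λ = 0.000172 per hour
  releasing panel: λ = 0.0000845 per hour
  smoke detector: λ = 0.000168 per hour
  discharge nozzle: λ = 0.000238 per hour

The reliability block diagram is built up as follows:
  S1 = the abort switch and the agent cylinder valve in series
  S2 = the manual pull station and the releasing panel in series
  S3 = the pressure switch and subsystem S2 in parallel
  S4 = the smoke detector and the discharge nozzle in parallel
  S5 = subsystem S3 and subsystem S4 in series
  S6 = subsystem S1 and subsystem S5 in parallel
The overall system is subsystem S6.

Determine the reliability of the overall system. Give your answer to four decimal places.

R(abort switch) = exp(−0.000252 × 1000) = 0.777245
R(agent cylinder valve) = exp(−0.000209 × 1000) = 0.811395
R(pressure switch) = exp(−0.000282 × 1000) = 0.754274
R(manual pull station) = exp(−0.000172 × 1000) = 0.841979
R(releasing panel) = exp(−0.0000845 × 1000) = 0.918972
R(smoke detector) = exp(−0.000168 × 1000) = 0.845354
R(discharge nozzle) = exp(−0.000238 × 1000) = 0.788203
Series (abort switch and agent cylinder valve): 0.777245 × 0.811395 = 0.630653
Series (manual pull station and releasing panel): 0.841979 × 0.918972 = 0.773755
Parallel (pressure switch and [0.773755]): 1 − (1 − 0.754274)(1 − 0.773755) = 0.944406
Parallel (smoke detector and discharge nozzle): 1 − (1 − 0.845354)(1 − 0.788203) = 0.967246
Series ([0.944406] and [0.967246]): 0.944406 × 0.967246 = 0.913473
Parallel ([0.630653] and [0.913473]): 1 − (1 − 0.630653)(1 − 0.913473) = 0.9680

0.9680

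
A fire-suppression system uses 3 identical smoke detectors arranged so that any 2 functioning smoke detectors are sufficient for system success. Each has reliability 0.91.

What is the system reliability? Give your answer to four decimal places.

0.9772

R = Σ_{i=2}^{3} C(3,i) p^i (1−p)^{3−i} with p = 0.91
C(3,2)·0.91^2·0.09^1 = 0.223587
C(3,3)·0.91^3·0.09^0 = 0.753571
Sum = 0.9772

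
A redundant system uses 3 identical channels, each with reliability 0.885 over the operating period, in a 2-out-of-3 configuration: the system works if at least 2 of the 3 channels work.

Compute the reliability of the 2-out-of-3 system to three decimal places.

R = Σ_{i=2}^{3} C(3,i) p^i (1−p)^{3−i} with p = 0.885
C(3,2)·0.885^2·0.115^1 = 0.27021
C(3,3)·0.885^3·0.115^0 = 0.69315
Sum = 0.963

0.963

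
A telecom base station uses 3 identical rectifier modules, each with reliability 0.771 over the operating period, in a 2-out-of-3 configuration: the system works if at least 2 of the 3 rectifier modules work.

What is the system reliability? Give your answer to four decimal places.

R = Σ_{i=2}^{3} C(3,i) p^i (1−p)^{3−i} with p = 0.771
C(3,2)·0.771^2·0.229^1 = 0.408381
C(3,3)·0.771^3·0.229^0 = 0.458314
Sum = 0.8667

0.8667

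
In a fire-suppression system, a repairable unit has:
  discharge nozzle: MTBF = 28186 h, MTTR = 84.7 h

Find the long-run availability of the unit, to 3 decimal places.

A(discharge nozzle) = MTBF/(MTBF+MTTR) = 28186/(28186+84.7) = 0.997

0.997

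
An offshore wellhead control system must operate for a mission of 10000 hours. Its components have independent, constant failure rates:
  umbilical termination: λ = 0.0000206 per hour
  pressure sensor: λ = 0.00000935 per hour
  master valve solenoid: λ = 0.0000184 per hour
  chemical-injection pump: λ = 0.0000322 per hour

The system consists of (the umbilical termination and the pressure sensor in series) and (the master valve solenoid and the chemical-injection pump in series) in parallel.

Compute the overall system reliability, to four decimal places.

R(umbilical termination) = exp(−0.0000206 × 10000) = 0.813833
R(pressure sensor) = exp(−0.00000935 × 10000) = 0.910738
R(master valve solenoid) = exp(−0.0000184 × 10000) = 0.831936
R(chemical-injection pump) = exp(−0.0000322 × 10000) = 0.724698
Series (umbilical termination and pressure sensor): 0.813833 × 0.910738 = 0.741189
Series (master valve solenoid and chemical-injection pump): 0.831936 × 0.724698 = 0.602902
Parallel ([0.741189] and [0.602902]): 1 − (1 − 0.741189)(1 − 0.602902) = 0.8972

0.8972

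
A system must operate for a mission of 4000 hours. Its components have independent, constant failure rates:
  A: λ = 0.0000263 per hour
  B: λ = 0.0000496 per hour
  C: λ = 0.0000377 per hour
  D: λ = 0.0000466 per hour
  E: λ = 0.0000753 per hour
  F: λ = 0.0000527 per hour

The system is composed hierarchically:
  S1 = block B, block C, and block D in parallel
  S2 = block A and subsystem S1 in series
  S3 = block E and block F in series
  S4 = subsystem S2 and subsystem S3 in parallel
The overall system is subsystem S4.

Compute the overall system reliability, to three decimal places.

0.958

R(A) = exp(−0.0000263 × 4000) = 0.90014
R(B) = exp(−0.0000496 × 4000) = 0.82004
R(C) = exp(−0.0000377 × 4000) = 0.86002
R(D) = exp(−0.0000466 × 4000) = 0.82994
R(E) = exp(−0.0000753 × 4000) = 0.73993
R(F) = exp(−0.0000527 × 4000) = 0.80994
Parallel (B, C, and D): 1 − (1 − 0.82004)(1 − 0.86002)(1 − 0.82994) = 0.99572
Series (A and [0.99572]): 0.90014 × 0.99572 = 0.89629
Series (E and F): 0.73993 × 0.80994 = 0.59930
Parallel ([0.89629] and [0.59930]): 1 − (1 − 0.89629)(1 − 0.59930) = 0.958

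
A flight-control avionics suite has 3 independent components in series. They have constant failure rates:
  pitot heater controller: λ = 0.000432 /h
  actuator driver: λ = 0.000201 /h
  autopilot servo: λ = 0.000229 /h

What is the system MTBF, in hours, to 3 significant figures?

Series of exponential components: λ_sys = Σ λ_i
λ_sys = 0.000432 + 0.000201 + 0.000229 = 8.6200e-04 /h
MTBF = 1 / λ_sys = 1160 h

1160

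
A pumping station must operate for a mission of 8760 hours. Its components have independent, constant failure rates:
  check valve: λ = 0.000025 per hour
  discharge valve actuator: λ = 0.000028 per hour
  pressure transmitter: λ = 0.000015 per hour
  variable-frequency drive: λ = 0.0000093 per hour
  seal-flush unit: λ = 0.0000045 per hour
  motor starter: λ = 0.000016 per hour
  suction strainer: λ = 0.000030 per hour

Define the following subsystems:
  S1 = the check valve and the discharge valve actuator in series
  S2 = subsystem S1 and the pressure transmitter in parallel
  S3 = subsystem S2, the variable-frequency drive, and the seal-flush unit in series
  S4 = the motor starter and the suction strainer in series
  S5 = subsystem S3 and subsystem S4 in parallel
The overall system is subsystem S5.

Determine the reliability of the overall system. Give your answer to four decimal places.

R(check valve) = exp(−0.000025 × 8760) = 0.803322
R(discharge valve actuator) = exp(−0.000028 × 8760) = 0.782485
R(pressure transmitter) = exp(−0.000015 × 8760) = 0.876867
R(variable-frequency drive) = exp(−0.0000093 × 8760) = 0.921762
R(seal-flush unit) = exp(−0.0000045 × 8760) = 0.961347
R(motor starter) = exp(−0.000016 × 8760) = 0.869219
R(suction strainer) = exp(−0.000030 × 8760) = 0.768896
Series (check valve and discharge valve actuator): 0.803322 × 0.782485 = 0.628587
Parallel ([0.628587] and pressure transmitter): 1 − (1 − 0.628587)(1 − 0.876867) = 0.954267
Series ([0.954267], variable-frequency drive, and seal-flush unit): 0.954267 × 0.921762 × 0.961347 = 0.845608
Series (motor starter and suction strainer): 0.869219 × 0.768896 = 0.668339
Parallel ([0.845608] and [0.668339]): 1 − (1 − 0.845608)(1 − 0.668339) = 0.9488

0.9488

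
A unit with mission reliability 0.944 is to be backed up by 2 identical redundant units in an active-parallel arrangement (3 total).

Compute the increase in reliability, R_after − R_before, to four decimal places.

0.0558

R_before = 0.944
R_after = 1 − (1 − 0.944)^3 = 0.9998
ΔR = 0.9998 − 0.944 = 0.0558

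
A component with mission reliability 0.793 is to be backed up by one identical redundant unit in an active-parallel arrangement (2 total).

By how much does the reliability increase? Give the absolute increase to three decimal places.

R_before = 0.793
R_after = 1 − (1 − 0.793)^2 = 0.957
ΔR = 0.957 − 0.793 = 0.164

0.164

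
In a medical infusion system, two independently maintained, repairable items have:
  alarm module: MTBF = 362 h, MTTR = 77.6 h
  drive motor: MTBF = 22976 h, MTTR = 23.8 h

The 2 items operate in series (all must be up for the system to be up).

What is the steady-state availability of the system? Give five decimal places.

A(alarm module) = MTBF/(MTBF+MTTR) = 362/(362+77.6) = 0.823476
A(drive motor) = MTBF/(MTBF+MTTR) = 22976/(22976+23.8) = 0.998965
Series availability: 0.823476 × 0.998965 = 0.82262

0.82262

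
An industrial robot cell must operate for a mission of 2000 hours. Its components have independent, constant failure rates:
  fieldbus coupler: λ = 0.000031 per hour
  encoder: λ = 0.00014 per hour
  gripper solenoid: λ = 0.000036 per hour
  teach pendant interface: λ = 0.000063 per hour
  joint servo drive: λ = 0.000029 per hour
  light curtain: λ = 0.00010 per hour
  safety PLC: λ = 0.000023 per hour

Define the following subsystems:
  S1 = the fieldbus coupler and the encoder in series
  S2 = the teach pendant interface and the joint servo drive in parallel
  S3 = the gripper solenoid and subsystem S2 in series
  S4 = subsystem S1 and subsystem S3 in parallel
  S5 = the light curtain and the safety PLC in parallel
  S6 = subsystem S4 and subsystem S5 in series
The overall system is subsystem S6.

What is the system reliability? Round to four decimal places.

R(fieldbus coupler) = exp(−0.000031 × 2000) = 0.939883
R(encoder) = exp(−0.00014 × 2000) = 0.755784
R(gripper solenoid) = exp(−0.000036 × 2000) = 0.930531
R(teach pendant interface) = exp(−0.000063 × 2000) = 0.881615
R(joint servo drive) = exp(−0.000029 × 2000) = 0.943650
R(light curtain) = exp(−0.00010 × 2000) = 0.818731
R(safety PLC) = exp(−0.000023 × 2000) = 0.955042
Series (fieldbus coupler and encoder): 0.939883 × 0.755784 = 0.710349
Parallel (teach pendant interface and joint servo drive): 1 − (1 − 0.881615)(1 − 0.943650) = 0.993329
Series (gripper solenoid and [0.993329]): 0.930531 × 0.993329 = 0.924323
Parallel ([0.710349] and [0.924323]): 1 − (1 − 0.710349)(1 − 0.924323) = 0.978080
Parallel (light curtain and safety PLC): 1 − (1 − 0.818731)(1 − 0.955042) = 0.991851
Series ([0.978080] and [0.991851]): 0.978080 × 0.991851 = 0.9701

0.9701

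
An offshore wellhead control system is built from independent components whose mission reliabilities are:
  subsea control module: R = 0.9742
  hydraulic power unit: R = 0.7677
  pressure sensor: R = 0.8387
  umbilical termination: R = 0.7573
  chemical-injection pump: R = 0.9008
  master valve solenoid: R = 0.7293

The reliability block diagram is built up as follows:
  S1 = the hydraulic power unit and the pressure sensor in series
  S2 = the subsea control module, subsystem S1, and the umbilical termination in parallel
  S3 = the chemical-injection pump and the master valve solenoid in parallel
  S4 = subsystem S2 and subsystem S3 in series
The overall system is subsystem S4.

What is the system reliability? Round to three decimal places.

0.971

Series (hydraulic power unit and pressure sensor): 0.76770 × 0.83870 = 0.64387
Parallel (subsea control module, [0.64387], and umbilical termination): 1 − (1 − 0.97420)(1 − 0.64387)(1 − 0.75730) = 0.99777
Parallel (chemical-injection pump and master valve solenoid): 1 − (1 − 0.90080)(1 − 0.72930) = 0.97315
Series ([0.99777] and [0.97315]): 0.99777 × 0.97315 = 0.971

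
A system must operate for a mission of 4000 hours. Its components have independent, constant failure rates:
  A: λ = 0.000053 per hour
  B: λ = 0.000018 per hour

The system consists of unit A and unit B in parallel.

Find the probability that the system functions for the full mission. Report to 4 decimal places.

0.9867

R(A) = exp(−0.000053 × 4000) = 0.808965
R(B) = exp(−0.000018 × 4000) = 0.930531
Parallel (A and B): 1 − (1 − 0.808965)(1 − 0.930531) = 0.9867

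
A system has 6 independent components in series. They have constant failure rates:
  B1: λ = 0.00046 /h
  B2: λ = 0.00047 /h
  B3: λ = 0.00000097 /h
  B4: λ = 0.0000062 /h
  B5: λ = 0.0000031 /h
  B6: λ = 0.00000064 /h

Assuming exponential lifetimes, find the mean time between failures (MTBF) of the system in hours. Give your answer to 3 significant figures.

1060

Series of exponential components: λ_sys = Σ λ_i
λ_sys = 0.00046 + 0.00047 + 0.00000097 + 0.0000062 + 0.0000031 + 0.00000064 = 9.4091e-04 /h
MTBF = 1 / λ_sys = 1060 h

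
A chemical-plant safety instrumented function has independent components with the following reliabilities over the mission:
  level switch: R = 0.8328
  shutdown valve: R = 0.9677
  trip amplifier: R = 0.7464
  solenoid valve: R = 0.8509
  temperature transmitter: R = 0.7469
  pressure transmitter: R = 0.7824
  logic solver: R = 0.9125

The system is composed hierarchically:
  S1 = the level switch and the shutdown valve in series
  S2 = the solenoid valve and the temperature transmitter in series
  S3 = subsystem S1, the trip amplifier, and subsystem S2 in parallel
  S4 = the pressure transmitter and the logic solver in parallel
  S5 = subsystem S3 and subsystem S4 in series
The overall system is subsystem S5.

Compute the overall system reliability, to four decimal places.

Series (level switch and shutdown valve): 0.832800 × 0.967700 = 0.805901
Series (solenoid valve and temperature transmitter): 0.850900 × 0.746900 = 0.635537
Parallel ([0.805901], trip amplifier, and [0.635537]): 1 − (1 − 0.805901)(1 − 0.746400)(1 − 0.635537) = 0.982060
Parallel (pressure transmitter and logic solver): 1 − (1 − 0.782400)(1 − 0.912500) = 0.980960
Series ([0.982060] and [0.980960]): 0.982060 × 0.980960 = 0.9634

0.9634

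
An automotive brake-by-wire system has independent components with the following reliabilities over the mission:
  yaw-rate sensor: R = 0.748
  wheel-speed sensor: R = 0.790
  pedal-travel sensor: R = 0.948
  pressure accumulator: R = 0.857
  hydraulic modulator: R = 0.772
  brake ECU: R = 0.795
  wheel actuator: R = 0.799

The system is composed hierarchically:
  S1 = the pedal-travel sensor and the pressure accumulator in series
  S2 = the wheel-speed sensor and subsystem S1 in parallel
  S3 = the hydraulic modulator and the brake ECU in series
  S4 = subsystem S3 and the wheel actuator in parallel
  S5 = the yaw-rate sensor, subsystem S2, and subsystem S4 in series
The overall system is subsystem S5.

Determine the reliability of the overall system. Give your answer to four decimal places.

Series (pedal-travel sensor and pressure accumulator): 0.948000 × 0.857000 = 0.812436
Parallel (wheel-speed sensor and [0.812436]): 1 − (1 − 0.790000)(1 − 0.812436) = 0.960612
Series (hydraulic modulator and brake ECU): 0.772000 × 0.795000 = 0.613740
Parallel ([0.613740] and wheel actuator): 1 − (1 − 0.613740)(1 − 0.799000) = 0.922362
Series (yaw-rate sensor, [0.960612], and [0.922362]): 0.748000 × 0.960612 × 0.922362 = 0.6628

0.6628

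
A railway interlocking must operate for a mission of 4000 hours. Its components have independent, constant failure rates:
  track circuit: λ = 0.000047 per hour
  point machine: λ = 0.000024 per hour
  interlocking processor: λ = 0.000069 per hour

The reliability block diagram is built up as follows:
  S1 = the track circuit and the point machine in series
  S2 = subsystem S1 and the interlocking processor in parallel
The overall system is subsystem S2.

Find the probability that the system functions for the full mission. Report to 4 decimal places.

R(track circuit) = exp(−0.000047 × 4000) = 0.828615
R(point machine) = exp(−0.000024 × 4000) = 0.908464
R(interlocking processor) = exp(−0.000069 × 4000) = 0.758813
Series (track circuit and point machine): 0.828615 × 0.908464 = 0.752767
Parallel ([0.752767] and interlocking processor): 1 − (1 − 0.752767)(1 − 0.758813) = 0.9404

0.9404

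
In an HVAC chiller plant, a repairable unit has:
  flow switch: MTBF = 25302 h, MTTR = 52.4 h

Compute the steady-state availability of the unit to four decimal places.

A(flow switch) = MTBF/(MTBF+MTTR) = 25302/(25302+52.4) = 0.9979

0.9979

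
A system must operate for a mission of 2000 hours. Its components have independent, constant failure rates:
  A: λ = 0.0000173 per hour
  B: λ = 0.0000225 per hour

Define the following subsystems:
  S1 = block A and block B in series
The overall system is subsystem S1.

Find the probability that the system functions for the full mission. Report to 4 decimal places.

R(A) = exp(−0.0000173 × 2000) = 0.965992
R(B) = exp(−0.0000225 × 2000) = 0.955997
Series (A and B): 0.965992 × 0.955997 = 0.9235

0.9235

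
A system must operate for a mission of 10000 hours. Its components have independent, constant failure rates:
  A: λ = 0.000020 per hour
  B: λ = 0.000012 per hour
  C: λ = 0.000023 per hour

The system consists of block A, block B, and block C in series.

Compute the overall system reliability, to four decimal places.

R(A) = exp(−0.000020 × 10000) = 0.818731
R(B) = exp(−0.000012 × 10000) = 0.886920
R(C) = exp(−0.000023 × 10000) = 0.794534
Series (A, B, and C): 0.818731 × 0.886920 × 0.794534 = 0.5769

0.5769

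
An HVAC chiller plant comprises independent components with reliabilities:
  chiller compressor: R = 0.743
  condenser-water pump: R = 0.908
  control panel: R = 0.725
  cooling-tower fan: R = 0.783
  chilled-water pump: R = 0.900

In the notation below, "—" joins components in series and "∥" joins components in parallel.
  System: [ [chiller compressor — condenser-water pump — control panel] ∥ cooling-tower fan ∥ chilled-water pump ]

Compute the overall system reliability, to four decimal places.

0.9889

Series (chiller compressor, condenser-water pump, and control panel): 0.743000 × 0.908000 × 0.725000 = 0.489117
Parallel ([0.489117], cooling-tower fan, and chilled-water pump): 1 − (1 − 0.489117)(1 − 0.783000)(1 − 0.900000) = 0.9889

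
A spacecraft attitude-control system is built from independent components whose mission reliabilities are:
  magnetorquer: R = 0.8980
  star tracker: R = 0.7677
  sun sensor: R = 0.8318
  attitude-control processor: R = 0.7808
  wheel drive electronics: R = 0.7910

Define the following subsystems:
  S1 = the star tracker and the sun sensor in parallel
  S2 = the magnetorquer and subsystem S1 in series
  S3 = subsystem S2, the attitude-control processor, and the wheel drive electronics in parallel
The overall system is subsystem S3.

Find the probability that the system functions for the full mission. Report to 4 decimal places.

Parallel (star tracker and sun sensor): 1 − (1 − 0.767700)(1 − 0.831800) = 0.960927
Series (magnetorquer and [0.960927]): 0.898000 × 0.960927 = 0.862912
Parallel ([0.862912], attitude-control processor, and wheel drive electronics): 1 − (1 − 0.862912)(1 − 0.780800)(1 − 0.791000) = 0.9937

0.9937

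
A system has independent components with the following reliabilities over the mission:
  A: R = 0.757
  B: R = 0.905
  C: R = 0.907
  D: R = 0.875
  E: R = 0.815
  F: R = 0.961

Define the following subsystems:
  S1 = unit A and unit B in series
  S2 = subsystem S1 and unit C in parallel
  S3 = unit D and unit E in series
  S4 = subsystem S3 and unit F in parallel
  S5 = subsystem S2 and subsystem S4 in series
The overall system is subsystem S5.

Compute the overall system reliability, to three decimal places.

Series (A and B): 0.75700 × 0.90500 = 0.68509
Parallel ([0.68509] and C): 1 − (1 − 0.68509)(1 − 0.90700) = 0.97071
Series (D and E): 0.87500 × 0.81500 = 0.71313
Parallel ([0.71313] and F): 1 − (1 − 0.71313)(1 − 0.96100) = 0.98881
Series ([0.97071] and [0.98881]): 0.97071 × 0.98881 = 0.960

0.960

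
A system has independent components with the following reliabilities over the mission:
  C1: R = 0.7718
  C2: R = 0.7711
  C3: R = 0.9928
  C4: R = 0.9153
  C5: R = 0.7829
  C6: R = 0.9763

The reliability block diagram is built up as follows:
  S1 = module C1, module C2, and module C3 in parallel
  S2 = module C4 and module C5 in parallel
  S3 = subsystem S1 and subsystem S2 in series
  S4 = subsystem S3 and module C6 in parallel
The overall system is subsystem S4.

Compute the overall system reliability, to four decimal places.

0.9996

Parallel (C1, C2, and C3): 1 − (1 − 0.771800)(1 − 0.771100)(1 − 0.992800) = 0.999624
Parallel (C4 and C5): 1 − (1 − 0.915300)(1 − 0.782900) = 0.981612
Series ([0.999624] and [0.981612]): 0.999624 × 0.981612 = 0.981243
Parallel ([0.981243] and C6): 1 − (1 − 0.981243)(1 − 0.976300) = 0.9996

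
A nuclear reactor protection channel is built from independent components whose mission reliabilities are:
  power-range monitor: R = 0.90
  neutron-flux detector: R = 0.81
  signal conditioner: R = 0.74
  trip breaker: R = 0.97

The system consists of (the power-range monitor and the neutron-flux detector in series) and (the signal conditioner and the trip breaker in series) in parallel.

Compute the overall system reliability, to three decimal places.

0.924

Series (power-range monitor and neutron-flux detector): 0.90000 × 0.81000 = 0.72900
Series (signal conditioner and trip breaker): 0.74000 × 0.97000 = 0.71780
Parallel ([0.72900] and [0.71780]): 1 − (1 − 0.72900)(1 − 0.71780) = 0.924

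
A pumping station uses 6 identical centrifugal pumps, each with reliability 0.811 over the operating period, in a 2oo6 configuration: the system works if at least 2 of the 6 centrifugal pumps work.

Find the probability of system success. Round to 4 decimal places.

R = Σ_{i=2}^{6} C(6,i) p^i (1−p)^{6−i} with p = 0.811
C(6,2)·0.811^2·0.189^4 = 0.012589
C(6,3)·0.811^3·0.189^3 = 0.072024
C(6,4)·0.811^4·0.189^2 = 0.231792
C(6,5)·0.811^5·0.189^1 = 0.397848
C(6,6)·0.811^6·0.189^0 = 0.284528
Sum = 0.9988

0.9988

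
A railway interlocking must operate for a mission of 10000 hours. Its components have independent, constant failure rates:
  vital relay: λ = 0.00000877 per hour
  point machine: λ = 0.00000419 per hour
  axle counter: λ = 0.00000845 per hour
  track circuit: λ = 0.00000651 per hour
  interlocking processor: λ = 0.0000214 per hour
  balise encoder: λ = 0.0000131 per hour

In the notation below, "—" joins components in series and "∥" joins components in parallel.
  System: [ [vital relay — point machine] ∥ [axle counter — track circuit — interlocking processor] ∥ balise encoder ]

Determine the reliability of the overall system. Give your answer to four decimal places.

R(vital relay) = exp(−0.00000877 × 10000) = 0.916036
R(point machine) = exp(−0.00000419 × 10000) = 0.958966
R(axle counter) = exp(−0.00000845 × 10000) = 0.918972
R(track circuit) = exp(−0.00000651 × 10000) = 0.936974
R(interlocking processor) = exp(−0.0000214 × 10000) = 0.807348
R(balise encoder) = exp(−0.0000131 × 10000) = 0.877218
Series (vital relay and point machine): 0.916036 × 0.958966 = 0.878447
Series (axle counter, track circuit, and interlocking processor): 0.918972 × 0.936974 × 0.807348 = 0.695169
Parallel ([0.878447], [0.695169], and balise encoder): 1 − (1 − 0.878447)(1 − 0.695169)(1 − 0.877218) = 0.9955

0.9955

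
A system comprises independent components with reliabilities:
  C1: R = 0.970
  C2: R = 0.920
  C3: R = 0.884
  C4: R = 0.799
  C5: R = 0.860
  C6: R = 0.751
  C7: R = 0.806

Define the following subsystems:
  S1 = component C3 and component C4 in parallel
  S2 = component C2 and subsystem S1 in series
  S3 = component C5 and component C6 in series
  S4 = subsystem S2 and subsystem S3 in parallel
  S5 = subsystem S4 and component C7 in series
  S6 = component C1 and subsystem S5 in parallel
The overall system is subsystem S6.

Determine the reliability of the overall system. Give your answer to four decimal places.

Parallel (C3 and C4): 1 − (1 − 0.884000)(1 − 0.799000) = 0.976684
Series (C2 and [0.976684]): 0.920000 × 0.976684 = 0.898549
Series (C5 and C6): 0.860000 × 0.751000 = 0.645860
Parallel ([0.898549] and [0.645860]): 1 − (1 − 0.898549)(1 − 0.645860) = 0.964072
Series ([0.964072] and C7): 0.964072 × 0.806000 = 0.777042
Parallel (C1 and [0.777042]): 1 − (1 − 0.970000)(1 − 0.777042) = 0.9933

0.9933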